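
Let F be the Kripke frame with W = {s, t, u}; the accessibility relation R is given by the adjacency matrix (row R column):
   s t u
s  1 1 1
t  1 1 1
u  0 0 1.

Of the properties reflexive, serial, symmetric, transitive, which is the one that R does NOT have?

symmetric

Reflexive: yes — every world is R-related to itself.
Serial: yes — every world has a successor (e.g. s R s).
Symmetric: no — s R u but not u R s.
Transitive: yes — every two-step R-path is closed by a direct edge.
Only symmetric fails.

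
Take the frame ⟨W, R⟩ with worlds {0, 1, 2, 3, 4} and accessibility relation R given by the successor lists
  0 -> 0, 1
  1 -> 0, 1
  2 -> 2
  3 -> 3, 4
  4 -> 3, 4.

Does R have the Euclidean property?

Euclidean: yes — any two successors of a common world are R-related.

Yes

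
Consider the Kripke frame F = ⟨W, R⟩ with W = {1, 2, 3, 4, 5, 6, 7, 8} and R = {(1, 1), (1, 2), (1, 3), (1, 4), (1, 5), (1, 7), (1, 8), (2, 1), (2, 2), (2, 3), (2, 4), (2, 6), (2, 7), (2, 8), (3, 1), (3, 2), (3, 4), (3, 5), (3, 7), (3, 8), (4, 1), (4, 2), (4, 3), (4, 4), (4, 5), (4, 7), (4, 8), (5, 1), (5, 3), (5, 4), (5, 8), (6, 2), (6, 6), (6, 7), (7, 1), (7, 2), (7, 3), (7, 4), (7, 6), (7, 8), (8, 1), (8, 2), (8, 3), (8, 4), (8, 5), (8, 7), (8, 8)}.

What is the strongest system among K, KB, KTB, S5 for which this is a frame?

Symmetric (axiom B): yes — every pair in R has its reverse in R.
Reflexive (axiom T): no — 3 is not related to itself.
Euclidean (axiom 5): no — 1 R 2 and 1 R 5, but not 2 R 5.
So F validates K, KB; KTB would additionally require R to be reflexive. The strongest is KB.

KB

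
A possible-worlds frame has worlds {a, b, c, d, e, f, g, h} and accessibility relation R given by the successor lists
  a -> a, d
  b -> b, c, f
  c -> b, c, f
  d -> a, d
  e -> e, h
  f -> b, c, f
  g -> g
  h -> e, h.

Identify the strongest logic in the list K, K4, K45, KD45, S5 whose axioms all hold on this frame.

Transitive (axiom 4): yes — every two-step R-path is closed by a direct edge.
Euclidean (axiom 5): yes — any two successors of a common world are R-related.
Serial (axiom D): yes — every world has a successor (e.g. a R a).
Reflexive (axiom T): yes — every world is R-related to itself.
So F validates K, K4, K45, KD45, S5. The strongest is S5.

S5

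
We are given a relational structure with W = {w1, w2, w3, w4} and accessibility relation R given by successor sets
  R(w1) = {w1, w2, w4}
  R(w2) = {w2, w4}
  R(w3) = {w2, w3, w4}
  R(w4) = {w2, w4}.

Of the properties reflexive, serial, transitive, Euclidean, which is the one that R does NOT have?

Euclidean

Reflexive: yes — every world is R-related to itself.
Serial: yes — every world has a successor (e.g. w1 R w1).
Transitive: yes — every two-step R-path is closed by a direct edge.
Euclidean: no — w1 R w2 and w1 R w1, but not w2 R w1.
Only Euclidean fails.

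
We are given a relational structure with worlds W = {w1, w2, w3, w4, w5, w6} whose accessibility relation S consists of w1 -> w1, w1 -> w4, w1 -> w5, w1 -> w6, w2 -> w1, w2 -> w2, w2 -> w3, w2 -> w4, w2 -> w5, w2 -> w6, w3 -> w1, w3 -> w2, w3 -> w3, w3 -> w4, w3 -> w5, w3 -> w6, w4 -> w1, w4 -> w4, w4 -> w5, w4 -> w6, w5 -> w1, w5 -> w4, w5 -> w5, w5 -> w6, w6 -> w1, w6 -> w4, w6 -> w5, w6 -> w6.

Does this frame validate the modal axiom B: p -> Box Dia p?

No

Axiom B corresponds to the accessibility relation being symmetric.
Symmetric: no — w2 S w1 but not w1 S w2.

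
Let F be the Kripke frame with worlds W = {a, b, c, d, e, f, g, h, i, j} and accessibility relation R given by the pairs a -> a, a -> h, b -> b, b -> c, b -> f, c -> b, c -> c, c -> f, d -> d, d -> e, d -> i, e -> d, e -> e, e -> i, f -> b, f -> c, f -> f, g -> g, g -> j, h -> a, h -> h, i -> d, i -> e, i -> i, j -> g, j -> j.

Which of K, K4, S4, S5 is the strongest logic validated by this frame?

S5

Transitive (axiom 4): yes — every two-step R-path is closed by a direct edge.
Reflexive (axiom T): yes — every world is R-related to itself.
Euclidean (axiom 5): yes — any two successors of a common world are R-related.
So F validates K, K4, S4, S5. The strongest is S5.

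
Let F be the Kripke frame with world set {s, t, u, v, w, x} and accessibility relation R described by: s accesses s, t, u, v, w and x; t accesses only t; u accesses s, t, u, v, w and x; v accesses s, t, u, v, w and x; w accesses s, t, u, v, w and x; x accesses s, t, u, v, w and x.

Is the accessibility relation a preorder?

Yes

Reflexive: yes — every world is R-related to itself.
Transitive: yes — every two-step R-path is closed by a direct edge.
So R is a preorder.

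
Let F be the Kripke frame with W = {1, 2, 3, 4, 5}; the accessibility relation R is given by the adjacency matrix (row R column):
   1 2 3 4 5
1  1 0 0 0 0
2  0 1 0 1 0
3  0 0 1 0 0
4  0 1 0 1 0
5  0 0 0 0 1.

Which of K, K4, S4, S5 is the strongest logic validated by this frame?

Transitive (axiom 4): yes — every two-step R-path is closed by a direct edge.
Reflexive (axiom T): yes — every world is R-related to itself.
Euclidean (axiom 5): yes — any two successors of a common world are R-related.
So F validates K, K4, S4, S5. The strongest is S5.

S5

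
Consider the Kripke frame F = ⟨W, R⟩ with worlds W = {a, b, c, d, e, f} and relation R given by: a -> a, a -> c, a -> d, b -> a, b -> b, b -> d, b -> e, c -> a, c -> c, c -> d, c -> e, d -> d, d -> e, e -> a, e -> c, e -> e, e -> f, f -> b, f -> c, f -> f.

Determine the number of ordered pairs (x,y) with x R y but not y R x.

10

Enumerating: (a,d), (b,a), (b,d), (b,e), (c,d), (d,e), (e,a), (e,f), (f,b), (f,c).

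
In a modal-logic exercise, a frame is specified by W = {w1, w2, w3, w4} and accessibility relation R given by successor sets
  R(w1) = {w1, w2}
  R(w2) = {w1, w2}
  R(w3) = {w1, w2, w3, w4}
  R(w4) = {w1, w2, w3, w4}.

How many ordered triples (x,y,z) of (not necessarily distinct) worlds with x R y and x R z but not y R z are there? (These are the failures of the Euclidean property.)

Enumerating: (w3,w1,w3), (w3,w1,w4), (w3,w2,w3), (w3,w2,w4), (w4,w1,w3), (w4,w1,w4), (w4,w2,w3), (w4,w2,w4).

8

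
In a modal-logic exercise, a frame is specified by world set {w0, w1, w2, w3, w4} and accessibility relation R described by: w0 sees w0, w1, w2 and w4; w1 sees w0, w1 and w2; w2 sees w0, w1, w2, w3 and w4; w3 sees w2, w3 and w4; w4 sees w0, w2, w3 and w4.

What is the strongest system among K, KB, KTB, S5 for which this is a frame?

KTB

Symmetric (axiom B): yes — every pair in R has its reverse in R.
Reflexive (axiom T): yes — every world is R-related to itself.
Euclidean (axiom 5): no — w0 R w1 and w0 R w4, but not w1 R w4.
So F validates K, KB, KTB; S5 would additionally require R to be Euclidean. The strongest is KTB.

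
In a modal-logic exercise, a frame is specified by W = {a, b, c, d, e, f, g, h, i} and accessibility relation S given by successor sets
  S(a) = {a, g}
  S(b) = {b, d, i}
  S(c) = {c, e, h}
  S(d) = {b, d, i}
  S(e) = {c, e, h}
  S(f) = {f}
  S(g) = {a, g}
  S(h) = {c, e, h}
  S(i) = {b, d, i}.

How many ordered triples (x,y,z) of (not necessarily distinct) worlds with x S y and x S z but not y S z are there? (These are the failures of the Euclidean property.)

0

S is Euclidean; there are no such tuples.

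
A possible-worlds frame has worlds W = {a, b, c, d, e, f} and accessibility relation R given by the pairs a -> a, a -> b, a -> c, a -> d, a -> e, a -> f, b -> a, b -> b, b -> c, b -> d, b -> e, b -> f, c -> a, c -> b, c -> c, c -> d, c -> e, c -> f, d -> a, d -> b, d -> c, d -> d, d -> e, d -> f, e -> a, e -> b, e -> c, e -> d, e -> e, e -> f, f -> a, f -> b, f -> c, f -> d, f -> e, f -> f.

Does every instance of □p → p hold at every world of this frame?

Yes

By correspondence theory, T is valid on a frame iff R is reflexive.
Reflexive: yes — every world is R-related to itself.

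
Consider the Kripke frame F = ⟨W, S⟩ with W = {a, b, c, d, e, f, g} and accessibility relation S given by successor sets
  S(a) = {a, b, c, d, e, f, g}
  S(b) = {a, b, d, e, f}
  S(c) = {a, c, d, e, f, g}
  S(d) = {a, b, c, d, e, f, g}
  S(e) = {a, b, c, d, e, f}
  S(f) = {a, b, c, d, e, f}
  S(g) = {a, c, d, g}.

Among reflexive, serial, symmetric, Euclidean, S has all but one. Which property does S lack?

Reflexive: yes — every world is S-related to itself.
Serial: yes — every world has a successor (e.g. a S a).
Symmetric: yes — every pair in S has its reverse in S.
Euclidean: no — a S b and a S c, but not b S c.
Only Euclidean fails.

Euclidean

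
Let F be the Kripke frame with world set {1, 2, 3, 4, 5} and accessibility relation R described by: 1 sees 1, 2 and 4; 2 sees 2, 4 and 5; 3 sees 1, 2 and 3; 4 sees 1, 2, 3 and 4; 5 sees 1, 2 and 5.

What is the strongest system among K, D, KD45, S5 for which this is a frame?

D

Serial (axiom D): yes — every world has a successor (e.g. 1 R 1).
Euclidean (axiom 5): no — 2 R 4 and 2 R 5, but not 4 R 5.
Transitive (axiom 4): no — 1 R 2 and 2 R 5, but not 1 R 5.
Reflexive (axiom T): yes — every world is R-related to itself.
So F validates K, D; KD45 would additionally require R to be Euclidean and transitive. The strongest is D.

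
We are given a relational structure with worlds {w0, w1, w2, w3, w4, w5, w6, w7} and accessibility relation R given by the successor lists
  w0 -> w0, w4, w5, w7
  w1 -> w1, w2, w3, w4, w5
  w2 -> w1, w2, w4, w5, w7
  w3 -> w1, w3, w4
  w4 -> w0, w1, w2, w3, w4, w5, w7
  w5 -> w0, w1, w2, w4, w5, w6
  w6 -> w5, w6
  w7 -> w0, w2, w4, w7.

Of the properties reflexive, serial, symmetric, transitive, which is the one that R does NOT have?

Reflexive: yes — every world is R-related to itself.
Serial: yes — every world has a successor (e.g. w0 R w0).
Symmetric: yes — every pair in R has its reverse in R.
Transitive: no — w0 R w4 and w4 R w1, but not w0 R w1.
Only transitive fails.

transitive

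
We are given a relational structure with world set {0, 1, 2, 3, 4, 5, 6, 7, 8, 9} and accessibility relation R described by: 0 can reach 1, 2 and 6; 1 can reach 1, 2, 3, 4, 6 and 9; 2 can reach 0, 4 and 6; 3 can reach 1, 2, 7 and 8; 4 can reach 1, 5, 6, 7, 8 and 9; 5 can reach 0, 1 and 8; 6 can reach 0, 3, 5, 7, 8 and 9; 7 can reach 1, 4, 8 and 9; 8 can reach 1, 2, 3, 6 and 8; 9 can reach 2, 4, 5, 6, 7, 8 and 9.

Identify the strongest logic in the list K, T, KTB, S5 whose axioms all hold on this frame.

K

Reflexive (axiom T): no — 0 is not related to itself.
Symmetric (axiom B): no — 0 R 1 but not 1 R 0.
Euclidean (axiom 5): no — 0 R 2 and 0 R 1, but not 2 R 1.
So F validates K; T would additionally require R to be reflexive. The strongest is K.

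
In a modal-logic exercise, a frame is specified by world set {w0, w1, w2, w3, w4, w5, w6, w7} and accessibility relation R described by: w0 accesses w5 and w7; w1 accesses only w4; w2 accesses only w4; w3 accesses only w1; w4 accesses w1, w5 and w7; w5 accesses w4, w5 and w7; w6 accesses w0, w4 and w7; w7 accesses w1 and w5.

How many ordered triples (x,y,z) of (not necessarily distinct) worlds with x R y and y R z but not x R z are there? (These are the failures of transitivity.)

21

Enumerating: (w0,w5,w4), (w0,w7,w1), (w1,w4,w1), (w1,w4,w5), (w1,w4,w7), (w2,w4,w1), (w2,w4,w5), (w2,w4,w7), (w3,w1,w4), (w4,w1,w4), (w4,w5,w4), (w5,w4,w1), … and 9 more.
Total: 21.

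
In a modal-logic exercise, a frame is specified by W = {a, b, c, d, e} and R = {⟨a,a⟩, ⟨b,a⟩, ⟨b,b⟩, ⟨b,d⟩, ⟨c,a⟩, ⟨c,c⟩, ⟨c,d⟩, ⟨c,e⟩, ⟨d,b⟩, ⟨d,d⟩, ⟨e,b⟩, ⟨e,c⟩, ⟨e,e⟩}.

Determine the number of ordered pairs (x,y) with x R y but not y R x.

Enumerating: (b,a), (c,a), (c,d), (e,b).

4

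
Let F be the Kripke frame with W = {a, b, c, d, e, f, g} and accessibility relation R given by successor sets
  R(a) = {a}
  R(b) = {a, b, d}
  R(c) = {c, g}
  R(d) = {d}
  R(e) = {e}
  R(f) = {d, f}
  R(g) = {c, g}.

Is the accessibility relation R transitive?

Yes

Transitive: yes — every two-step R-path is closed by a direct edge.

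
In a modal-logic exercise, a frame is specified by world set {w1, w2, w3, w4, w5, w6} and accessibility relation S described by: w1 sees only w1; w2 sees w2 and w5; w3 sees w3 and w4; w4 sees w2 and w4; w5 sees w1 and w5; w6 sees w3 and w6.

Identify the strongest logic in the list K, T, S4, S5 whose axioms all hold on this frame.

Reflexive (axiom T): yes — every world is S-related to itself.
Transitive (axiom 4): no — w2 S w5 and w5 S w1, but not w2 S w1.
Euclidean (axiom 5): no — w2 S w5 and w2 S w2, but not w5 S w2.
So F validates K, T; S4 would additionally require S to be transitive. The strongest is T.

T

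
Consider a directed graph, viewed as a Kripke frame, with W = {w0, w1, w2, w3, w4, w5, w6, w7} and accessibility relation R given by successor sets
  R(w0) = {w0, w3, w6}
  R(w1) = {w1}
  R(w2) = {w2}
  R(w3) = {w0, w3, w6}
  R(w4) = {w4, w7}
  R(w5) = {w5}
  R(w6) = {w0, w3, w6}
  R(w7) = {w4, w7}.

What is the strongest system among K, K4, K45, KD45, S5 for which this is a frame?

S5

Transitive (axiom 4): yes — every two-step R-path is closed by a direct edge.
Euclidean (axiom 5): yes — any two successors of a common world are R-related.
Serial (axiom D): yes — every world has a successor (e.g. w0 R w0).
Reflexive (axiom T): yes — every world is R-related to itself.
So F validates K, K4, K45, KD45, S5. The strongest is S5.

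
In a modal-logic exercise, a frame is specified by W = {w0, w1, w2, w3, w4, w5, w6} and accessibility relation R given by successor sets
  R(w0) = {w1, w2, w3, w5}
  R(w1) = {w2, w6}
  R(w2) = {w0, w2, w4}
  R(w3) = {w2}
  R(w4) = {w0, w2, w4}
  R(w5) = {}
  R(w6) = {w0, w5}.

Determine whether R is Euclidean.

Euclidean: no — w0 R w1 and w0 R w3, but not w1 R w3.

No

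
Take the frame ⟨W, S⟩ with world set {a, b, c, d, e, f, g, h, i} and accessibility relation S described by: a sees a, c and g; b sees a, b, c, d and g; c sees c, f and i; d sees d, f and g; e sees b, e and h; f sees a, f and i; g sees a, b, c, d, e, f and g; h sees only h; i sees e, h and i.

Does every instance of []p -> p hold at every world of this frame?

Yes

The schema T characterises exactly the reflexive frames.
Reflexive: yes — every world is S-related to itself.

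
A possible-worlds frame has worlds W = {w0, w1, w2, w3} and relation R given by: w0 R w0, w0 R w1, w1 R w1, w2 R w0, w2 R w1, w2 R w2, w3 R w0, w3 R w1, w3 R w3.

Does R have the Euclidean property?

Euclidean: no — w2 R w1 and w2 R w0, but not w1 R w0.

No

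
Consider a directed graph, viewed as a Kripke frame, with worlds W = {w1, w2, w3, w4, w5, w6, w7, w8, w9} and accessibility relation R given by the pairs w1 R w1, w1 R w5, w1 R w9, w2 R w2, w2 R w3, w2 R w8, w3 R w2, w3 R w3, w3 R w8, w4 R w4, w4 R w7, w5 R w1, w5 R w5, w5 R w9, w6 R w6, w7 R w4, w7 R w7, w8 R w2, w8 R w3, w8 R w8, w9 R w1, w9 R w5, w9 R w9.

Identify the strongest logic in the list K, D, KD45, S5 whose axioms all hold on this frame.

S5

Serial (axiom D): yes — every world has a successor (e.g. w1 R w1).
Euclidean (axiom 5): yes — any two successors of a common world are R-related.
Transitive (axiom 4): yes — every two-step R-path is closed by a direct edge.
Reflexive (axiom T): yes — every world is R-related to itself.
So F validates K, D, KD45, S5. The strongest is S5.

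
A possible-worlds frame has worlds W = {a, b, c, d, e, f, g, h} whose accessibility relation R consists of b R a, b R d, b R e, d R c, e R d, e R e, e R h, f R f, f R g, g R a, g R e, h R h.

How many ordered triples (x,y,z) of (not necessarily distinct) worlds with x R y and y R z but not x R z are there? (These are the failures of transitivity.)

Enumerating: (b,d,c), (b,e,h), (e,d,c), (f,g,a), (f,g,e), (g,e,d), (g,e,h).

7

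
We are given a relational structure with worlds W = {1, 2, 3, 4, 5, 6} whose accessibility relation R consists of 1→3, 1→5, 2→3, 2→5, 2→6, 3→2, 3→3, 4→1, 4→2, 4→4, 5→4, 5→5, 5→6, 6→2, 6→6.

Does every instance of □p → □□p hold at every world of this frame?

By correspondence theory, 4 is valid on a frame iff R is transitive.
Transitive: no — 1 R 3 and 3 R 2, but not 1 R 2.

No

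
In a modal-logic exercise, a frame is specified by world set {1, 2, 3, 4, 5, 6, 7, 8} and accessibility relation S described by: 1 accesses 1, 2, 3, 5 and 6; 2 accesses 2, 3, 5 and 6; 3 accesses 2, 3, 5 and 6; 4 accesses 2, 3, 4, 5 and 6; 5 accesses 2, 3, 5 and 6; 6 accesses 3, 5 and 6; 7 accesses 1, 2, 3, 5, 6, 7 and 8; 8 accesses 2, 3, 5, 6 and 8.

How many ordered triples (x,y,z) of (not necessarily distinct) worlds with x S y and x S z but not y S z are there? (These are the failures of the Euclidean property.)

35

Enumerating: (1,2,1), (1,3,1), (1,5,1), (1,6,1), (1,6,2), (2,6,2), (3,6,2), (4,2,4), (4,3,4), (4,5,4), (4,6,2), (4,6,4), … and 23 more.
Total: 35.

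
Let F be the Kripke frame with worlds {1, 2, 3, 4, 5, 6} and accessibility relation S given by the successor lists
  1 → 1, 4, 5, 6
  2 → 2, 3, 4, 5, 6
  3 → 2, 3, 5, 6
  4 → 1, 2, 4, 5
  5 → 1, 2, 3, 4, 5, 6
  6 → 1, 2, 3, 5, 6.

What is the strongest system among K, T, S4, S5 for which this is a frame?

T

Reflexive (axiom T): yes — every world is S-related to itself.
Transitive (axiom 4): no — 1 S 4 and 4 S 2, but not 1 S 2.
Euclidean (axiom 5): no — 1 S 4 and 1 S 6, but not 4 S 6.
So F validates K, T; S4 would additionally require S to be transitive. The strongest is T.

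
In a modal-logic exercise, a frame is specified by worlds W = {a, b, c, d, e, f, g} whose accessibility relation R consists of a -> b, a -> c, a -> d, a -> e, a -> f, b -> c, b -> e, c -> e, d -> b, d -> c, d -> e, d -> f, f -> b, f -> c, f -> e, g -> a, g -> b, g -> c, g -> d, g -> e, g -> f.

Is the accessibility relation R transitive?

Yes

Transitive: yes — every two-step R-path is closed by a direct edge.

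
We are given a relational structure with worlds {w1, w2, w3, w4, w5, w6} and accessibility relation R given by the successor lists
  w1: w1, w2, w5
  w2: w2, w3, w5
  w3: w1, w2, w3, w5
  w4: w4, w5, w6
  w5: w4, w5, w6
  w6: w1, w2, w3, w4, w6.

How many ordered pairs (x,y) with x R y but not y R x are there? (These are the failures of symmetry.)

9

Enumerating: (w1,w2), (w1,w5), (w2,w5), (w3,w1), (w3,w5), (w5,w6), (w6,w1), (w6,w2), (w6,w3).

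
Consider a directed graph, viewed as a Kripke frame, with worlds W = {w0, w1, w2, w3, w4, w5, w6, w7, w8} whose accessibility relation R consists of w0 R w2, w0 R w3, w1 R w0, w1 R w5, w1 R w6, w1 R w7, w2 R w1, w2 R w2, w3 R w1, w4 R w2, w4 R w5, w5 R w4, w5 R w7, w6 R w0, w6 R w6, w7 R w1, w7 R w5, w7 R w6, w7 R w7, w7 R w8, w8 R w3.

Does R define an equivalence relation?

Reflexive: no — w0 is not related to itself.
Symmetric: no — w0 R w2 but not w2 R w0.
Transitive: no — w0 R w2 and w2 R w1, but not w0 R w1.
So R is not an equivalence relation.

No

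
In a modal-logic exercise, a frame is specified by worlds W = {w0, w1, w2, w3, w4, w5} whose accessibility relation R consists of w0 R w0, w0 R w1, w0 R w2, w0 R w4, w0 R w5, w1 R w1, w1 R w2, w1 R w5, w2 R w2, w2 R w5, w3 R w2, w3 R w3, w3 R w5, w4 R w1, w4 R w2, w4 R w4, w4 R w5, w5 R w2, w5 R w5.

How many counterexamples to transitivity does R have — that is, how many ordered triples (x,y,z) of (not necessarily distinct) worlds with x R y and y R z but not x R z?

0

R is transitive; there are no such tuples.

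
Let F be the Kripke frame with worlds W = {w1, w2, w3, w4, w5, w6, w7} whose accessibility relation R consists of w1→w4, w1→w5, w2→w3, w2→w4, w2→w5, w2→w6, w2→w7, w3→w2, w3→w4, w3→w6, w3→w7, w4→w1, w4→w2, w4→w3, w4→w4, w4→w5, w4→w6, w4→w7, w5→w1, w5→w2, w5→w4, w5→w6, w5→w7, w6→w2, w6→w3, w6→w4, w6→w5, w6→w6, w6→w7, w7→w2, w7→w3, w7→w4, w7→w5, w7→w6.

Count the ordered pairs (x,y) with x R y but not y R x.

R is symmetric; there are no such tuples.

0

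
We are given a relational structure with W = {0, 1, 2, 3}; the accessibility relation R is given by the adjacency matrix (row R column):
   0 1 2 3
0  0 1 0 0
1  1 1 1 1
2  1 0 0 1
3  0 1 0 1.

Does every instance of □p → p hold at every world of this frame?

No

By correspondence theory, T is valid on a frame iff R is reflexive.
Reflexive: no — 0 is not related to itself.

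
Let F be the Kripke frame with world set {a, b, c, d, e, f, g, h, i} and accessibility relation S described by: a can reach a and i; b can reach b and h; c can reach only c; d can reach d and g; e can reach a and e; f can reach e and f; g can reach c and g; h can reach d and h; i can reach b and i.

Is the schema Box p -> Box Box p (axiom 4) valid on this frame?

The schema 4 characterises exactly the transitive frames.
Transitive: no — a S i and i S b, but not a S b.

No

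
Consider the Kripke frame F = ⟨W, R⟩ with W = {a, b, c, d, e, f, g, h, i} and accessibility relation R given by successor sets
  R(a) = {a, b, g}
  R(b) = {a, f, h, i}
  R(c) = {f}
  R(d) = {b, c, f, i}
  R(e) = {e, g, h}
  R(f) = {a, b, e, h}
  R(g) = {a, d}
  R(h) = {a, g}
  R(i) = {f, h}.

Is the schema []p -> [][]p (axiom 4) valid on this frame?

By correspondence theory, 4 is valid on a frame iff R is transitive.
Transitive: no — a R b and b R f, but not a R f.

No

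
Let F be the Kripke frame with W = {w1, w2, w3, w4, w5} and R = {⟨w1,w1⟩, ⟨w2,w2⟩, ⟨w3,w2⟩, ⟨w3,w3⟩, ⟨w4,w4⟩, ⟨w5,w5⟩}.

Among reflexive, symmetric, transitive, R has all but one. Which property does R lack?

Reflexive: yes — every world is R-related to itself.
Symmetric: no — w3 R w2 but not w2 R w3.
Transitive: yes — every two-step R-path is closed by a direct edge.
Only symmetric fails.

symmetric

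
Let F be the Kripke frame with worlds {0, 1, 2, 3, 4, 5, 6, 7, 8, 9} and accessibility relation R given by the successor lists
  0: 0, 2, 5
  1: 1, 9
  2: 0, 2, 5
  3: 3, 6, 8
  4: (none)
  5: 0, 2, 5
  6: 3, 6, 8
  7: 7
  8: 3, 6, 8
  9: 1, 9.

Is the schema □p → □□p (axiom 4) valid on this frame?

Yes

The schema 4 characterises exactly the transitive frames.
Transitive: yes — every two-step R-path is closed by a direct edge.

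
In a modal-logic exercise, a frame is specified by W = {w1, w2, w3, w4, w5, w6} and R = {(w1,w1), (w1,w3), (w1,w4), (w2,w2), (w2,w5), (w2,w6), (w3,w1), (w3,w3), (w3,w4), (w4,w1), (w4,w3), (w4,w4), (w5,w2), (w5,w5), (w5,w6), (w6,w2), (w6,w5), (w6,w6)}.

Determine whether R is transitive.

Yes

Transitive: yes — every two-step R-path is closed by a direct edge.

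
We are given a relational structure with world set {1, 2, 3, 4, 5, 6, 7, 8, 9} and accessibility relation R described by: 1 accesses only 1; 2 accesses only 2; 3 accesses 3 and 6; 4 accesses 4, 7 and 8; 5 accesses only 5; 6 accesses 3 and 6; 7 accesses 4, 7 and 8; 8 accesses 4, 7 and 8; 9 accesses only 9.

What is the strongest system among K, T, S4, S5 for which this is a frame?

Reflexive (axiom T): yes — every world is R-related to itself.
Transitive (axiom 4): yes — every two-step R-path is closed by a direct edge.
Euclidean (axiom 5): yes — any two successors of a common world are R-related.
So F validates K, T, S4, S5. The strongest is S5.

S5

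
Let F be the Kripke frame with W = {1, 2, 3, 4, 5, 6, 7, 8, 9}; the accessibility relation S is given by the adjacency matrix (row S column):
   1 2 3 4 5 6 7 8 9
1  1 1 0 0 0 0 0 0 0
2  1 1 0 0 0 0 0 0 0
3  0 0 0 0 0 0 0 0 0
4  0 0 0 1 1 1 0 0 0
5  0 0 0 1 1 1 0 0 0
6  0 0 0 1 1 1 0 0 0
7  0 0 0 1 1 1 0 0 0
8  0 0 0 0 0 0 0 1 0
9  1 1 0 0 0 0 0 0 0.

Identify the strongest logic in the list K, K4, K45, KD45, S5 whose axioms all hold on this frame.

Transitive (axiom 4): yes — every two-step S-path is closed by a direct edge.
Euclidean (axiom 5): yes — any two successors of a common world are S-related.
Serial (axiom D): no — 3 has no S-successor.
Reflexive (axiom T): no — 3 is not related to itself.
So F validates K, K4, K45; KD45 would additionally require S to be serial. The strongest is K45.

K45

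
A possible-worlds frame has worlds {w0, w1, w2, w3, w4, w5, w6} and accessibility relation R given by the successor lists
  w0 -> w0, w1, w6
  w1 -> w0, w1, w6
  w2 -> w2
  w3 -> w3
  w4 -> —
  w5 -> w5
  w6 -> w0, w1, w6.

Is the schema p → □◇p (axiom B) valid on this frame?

Axiom B corresponds to the accessibility relation being symmetric.
Symmetric: yes — every pair in R has its reverse in R.

Yes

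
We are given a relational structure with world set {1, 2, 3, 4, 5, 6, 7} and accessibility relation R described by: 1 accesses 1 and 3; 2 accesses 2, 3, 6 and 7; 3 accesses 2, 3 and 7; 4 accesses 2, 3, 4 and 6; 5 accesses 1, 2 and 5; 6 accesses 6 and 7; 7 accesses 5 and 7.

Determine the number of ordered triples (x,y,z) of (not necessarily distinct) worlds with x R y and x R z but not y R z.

21

Enumerating: (1,3,1), (2,3,6), (2,6,2), (2,6,3), (2,7,2), (2,7,3), (2,7,6), (3,7,2), (3,7,3), (4,2,4), (4,3,4), (4,3,6), … and 9 more.
Total: 21.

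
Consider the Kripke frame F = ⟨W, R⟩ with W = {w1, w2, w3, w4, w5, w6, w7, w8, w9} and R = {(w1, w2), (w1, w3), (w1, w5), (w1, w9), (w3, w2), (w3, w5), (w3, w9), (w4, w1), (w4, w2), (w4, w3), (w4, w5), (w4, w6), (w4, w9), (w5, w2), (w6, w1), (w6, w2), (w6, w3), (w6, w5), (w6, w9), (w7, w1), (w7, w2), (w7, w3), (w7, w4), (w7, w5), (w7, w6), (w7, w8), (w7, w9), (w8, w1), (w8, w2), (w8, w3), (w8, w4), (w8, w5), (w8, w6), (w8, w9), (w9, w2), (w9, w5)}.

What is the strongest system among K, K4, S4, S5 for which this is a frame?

K4

Transitive (axiom 4): yes — every two-step R-path is closed by a direct edge.
Reflexive (axiom T): no — w1 is not related to itself.
Euclidean (axiom 5): no — w1 R w2 and w1 R w3, but not w2 R w3.
So F validates K, K4; S4 would additionally require R to be reflexive. The strongest is K4.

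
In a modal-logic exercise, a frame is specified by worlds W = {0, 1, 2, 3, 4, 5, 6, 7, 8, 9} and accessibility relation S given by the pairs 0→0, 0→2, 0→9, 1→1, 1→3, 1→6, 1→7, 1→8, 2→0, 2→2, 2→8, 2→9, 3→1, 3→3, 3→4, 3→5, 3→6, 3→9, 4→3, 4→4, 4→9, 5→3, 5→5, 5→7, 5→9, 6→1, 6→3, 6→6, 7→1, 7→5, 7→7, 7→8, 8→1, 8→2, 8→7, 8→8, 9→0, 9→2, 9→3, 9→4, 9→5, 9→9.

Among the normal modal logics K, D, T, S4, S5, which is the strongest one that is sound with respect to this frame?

Serial (axiom D): yes — every world has a successor (e.g. 0 S 0).
Reflexive (axiom T): yes — every world is S-related to itself.
Transitive (axiom 4): no — 0 S 2 and 2 S 8, but not 0 S 8.
Euclidean (axiom 5): no — 1 S 3 and 1 S 7, but not 3 S 7.
So F validates K, D, T; S4 would additionally require S to be transitive. The strongest is T.

T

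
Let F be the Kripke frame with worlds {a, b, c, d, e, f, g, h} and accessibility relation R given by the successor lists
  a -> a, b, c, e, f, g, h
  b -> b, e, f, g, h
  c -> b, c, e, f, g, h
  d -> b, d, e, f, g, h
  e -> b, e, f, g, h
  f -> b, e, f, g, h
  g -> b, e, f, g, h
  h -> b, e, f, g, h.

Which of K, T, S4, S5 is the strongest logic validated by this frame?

Reflexive (axiom T): yes — every world is R-related to itself.
Transitive (axiom 4): yes — every two-step R-path is closed by a direct edge.
Euclidean (axiom 5): no — a R b and a R c, but not b R c.
So F validates K, T, S4; S5 would additionally require R to be Euclidean. The strongest is S4.

S4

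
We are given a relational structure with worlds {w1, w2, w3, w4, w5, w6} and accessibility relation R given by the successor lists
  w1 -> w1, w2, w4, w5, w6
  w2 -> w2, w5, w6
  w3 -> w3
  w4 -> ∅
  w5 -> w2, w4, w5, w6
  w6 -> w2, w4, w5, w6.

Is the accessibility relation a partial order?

Reflexive: no — w4 is not related to itself.
Transitive: no — w2 R w5 and w5 R w4, but not w2 R w4.
Antisymmetric: no — w2 R w5 and w5 R w2 with w2 ≠ w5.
So R is not a partial order.

No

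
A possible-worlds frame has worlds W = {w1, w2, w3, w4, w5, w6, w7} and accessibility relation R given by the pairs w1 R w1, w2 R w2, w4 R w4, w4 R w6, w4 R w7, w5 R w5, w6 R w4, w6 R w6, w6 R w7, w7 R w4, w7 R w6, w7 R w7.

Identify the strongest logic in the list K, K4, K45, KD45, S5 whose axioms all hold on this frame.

K45

Transitive (axiom 4): yes — every two-step R-path is closed by a direct edge.
Euclidean (axiom 5): yes — any two successors of a common world are R-related.
Serial (axiom D): no — w3 has no R-successor.
Reflexive (axiom T): no — w3 is not related to itself.
So F validates K, K4, K45; KD45 would additionally require R to be serial. The strongest is K45.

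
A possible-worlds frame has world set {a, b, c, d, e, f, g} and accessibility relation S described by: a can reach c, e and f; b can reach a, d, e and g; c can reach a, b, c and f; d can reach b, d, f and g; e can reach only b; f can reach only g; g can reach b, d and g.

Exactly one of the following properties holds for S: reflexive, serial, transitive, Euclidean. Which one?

Reflexive: no — a is not related to itself.
Serial: yes — every world has a successor (e.g. a S c).
Transitive: no — a S c and c S b, but not a S b.
Euclidean: no — a S c and a S e, but not c S e.
Only serial holds.

serial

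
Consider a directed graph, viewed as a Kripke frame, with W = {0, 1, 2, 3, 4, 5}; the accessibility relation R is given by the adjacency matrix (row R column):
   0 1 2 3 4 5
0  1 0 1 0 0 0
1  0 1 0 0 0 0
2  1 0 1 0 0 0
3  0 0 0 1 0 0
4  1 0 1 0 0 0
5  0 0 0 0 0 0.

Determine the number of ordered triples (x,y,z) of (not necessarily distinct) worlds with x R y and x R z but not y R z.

R is Euclidean; there are no such tuples.

0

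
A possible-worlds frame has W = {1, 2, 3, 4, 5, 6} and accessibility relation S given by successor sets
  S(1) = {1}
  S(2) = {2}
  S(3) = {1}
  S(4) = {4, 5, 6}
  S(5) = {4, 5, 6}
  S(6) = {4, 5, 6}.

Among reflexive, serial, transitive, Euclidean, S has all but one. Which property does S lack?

Reflexive: no — 3 is not related to itself.
Serial: yes — every world has a successor (e.g. 1 S 1).
Transitive: yes — every two-step S-path is closed by a direct edge.
Euclidean: yes — any two successors of a common world are S-related.
Only reflexive fails.

reflexive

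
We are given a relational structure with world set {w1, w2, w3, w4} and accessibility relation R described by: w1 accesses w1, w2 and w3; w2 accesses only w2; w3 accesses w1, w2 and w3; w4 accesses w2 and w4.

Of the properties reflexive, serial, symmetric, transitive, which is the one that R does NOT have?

Reflexive: yes — every world is R-related to itself.
Serial: yes — every world has a successor (e.g. w1 R w1).
Symmetric: no — w1 R w2 but not w2 R w1.
Transitive: yes — every two-step R-path is closed by a direct edge.
Only symmetric fails.

symmetric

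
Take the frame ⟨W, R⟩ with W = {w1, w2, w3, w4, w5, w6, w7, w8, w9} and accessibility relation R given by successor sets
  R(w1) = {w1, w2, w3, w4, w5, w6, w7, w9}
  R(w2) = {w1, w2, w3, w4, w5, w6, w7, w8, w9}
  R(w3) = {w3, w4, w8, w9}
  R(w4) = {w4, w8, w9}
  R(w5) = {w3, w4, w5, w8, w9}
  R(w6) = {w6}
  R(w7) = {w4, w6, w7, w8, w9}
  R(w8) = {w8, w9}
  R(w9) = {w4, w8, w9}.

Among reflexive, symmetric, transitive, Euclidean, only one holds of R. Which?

Reflexive: yes — every world is R-related to itself.
Symmetric: no — w1 R w3 but not w3 R w1.
Transitive: no — w1 R w2 and w2 R w8, but not w1 R w8.
Euclidean: no — w1 R w3 and w1 R w2, but not w3 R w2.
Only reflexive holds.

reflexive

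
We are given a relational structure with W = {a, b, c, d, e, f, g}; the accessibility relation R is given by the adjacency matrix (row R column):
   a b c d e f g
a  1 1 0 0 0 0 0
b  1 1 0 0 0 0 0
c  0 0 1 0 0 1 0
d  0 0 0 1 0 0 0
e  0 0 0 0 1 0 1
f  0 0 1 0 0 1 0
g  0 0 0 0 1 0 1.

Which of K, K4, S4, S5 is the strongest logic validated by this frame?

Transitive (axiom 4): yes — every two-step R-path is closed by a direct edge.
Reflexive (axiom T): yes — every world is R-related to itself.
Euclidean (axiom 5): yes — any two successors of a common world are R-related.
So F validates K, K4, S4, S5. The strongest is S5.

S5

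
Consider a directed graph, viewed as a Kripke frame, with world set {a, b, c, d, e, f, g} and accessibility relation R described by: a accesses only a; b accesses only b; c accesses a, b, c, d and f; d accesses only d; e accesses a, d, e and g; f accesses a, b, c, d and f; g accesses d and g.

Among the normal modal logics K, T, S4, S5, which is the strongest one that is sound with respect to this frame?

S4

Reflexive (axiom T): yes — every world is R-related to itself.
Transitive (axiom 4): yes — every two-step R-path is closed by a direct edge.
Euclidean (axiom 5): no — c R a and c R b, but not a R b.
So F validates K, T, S4; S5 would additionally require R to be Euclidean. The strongest is S4.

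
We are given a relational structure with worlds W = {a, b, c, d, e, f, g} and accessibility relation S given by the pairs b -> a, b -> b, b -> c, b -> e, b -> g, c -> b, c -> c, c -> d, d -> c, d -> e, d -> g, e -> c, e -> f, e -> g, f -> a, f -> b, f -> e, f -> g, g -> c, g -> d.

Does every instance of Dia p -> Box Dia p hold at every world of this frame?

By correspondence theory, 5 is valid on a frame iff S is Euclidean.
Euclidean: no — b S a and b S c, but not a S c.

No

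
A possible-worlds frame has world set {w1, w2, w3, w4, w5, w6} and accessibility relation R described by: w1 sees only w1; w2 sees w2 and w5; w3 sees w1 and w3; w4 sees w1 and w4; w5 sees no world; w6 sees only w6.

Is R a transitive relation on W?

Transitive: yes — every two-step R-path is closed by a direct edge.

Yes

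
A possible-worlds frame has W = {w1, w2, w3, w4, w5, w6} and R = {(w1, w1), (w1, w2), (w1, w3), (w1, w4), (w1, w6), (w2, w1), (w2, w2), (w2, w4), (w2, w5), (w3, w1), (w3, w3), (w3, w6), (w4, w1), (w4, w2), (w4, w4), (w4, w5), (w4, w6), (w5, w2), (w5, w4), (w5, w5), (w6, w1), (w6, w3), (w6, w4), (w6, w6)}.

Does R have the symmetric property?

Symmetric: yes — every pair in R has its reverse in R.

Yes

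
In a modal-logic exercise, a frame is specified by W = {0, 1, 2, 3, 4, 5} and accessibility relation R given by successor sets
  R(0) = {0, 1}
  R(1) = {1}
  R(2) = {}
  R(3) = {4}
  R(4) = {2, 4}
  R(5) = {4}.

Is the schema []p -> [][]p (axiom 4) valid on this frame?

No

By correspondence theory, 4 is valid on a frame iff R is transitive.
Transitive: no — 3 R 4 and 4 R 2, but not 3 R 2.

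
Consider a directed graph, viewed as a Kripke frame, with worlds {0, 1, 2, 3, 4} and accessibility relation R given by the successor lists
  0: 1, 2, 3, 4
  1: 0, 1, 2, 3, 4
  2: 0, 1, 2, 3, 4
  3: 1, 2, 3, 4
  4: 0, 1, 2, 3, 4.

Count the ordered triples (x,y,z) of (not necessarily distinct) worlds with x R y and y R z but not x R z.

6

Enumerating: (0,1,0), (0,2,0), (0,4,0), (3,1,0), (3,2,0), (3,4,0).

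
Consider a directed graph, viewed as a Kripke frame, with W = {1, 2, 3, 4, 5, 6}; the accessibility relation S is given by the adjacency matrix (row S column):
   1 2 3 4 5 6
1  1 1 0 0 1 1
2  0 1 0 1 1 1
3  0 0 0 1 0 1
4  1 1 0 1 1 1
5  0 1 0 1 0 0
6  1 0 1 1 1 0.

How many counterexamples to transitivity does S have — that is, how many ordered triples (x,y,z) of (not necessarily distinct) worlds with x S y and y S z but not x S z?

Enumerating: (1,2,4), (1,5,4), (1,6,3), (1,6,4), (2,4,1), (2,6,1), (2,6,3), (3,4,1), (3,4,2), (3,4,5), (3,6,1), (3,6,3), … and 13 more.
Total: 25.

25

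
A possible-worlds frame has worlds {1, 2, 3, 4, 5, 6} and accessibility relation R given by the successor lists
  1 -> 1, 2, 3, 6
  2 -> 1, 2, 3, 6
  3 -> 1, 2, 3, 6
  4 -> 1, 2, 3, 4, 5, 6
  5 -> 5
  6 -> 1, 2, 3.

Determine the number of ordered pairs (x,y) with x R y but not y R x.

5

Enumerating: (4,1), (4,2), (4,3), (4,5), (4,6).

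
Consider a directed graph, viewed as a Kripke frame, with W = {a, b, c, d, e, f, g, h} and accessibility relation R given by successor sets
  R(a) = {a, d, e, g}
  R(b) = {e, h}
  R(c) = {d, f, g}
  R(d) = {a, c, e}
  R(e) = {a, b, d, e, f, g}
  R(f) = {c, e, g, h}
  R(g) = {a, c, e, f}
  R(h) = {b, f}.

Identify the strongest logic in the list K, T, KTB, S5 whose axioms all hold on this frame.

K

Reflexive (axiom T): no — b is not related to itself.
Symmetric (axiom B): yes — every pair in R has its reverse in R.
Euclidean (axiom 5): no — a R d and a R g, but not d R g.
So F validates K; T would additionally require R to be reflexive. The strongest is K.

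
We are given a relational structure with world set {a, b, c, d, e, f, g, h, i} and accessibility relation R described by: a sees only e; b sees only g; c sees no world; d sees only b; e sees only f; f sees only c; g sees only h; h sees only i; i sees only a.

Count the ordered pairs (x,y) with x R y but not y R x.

8

Enumerating: (a,e), (b,g), (d,b), (e,f), (f,c), (g,h), (h,i), (i,a).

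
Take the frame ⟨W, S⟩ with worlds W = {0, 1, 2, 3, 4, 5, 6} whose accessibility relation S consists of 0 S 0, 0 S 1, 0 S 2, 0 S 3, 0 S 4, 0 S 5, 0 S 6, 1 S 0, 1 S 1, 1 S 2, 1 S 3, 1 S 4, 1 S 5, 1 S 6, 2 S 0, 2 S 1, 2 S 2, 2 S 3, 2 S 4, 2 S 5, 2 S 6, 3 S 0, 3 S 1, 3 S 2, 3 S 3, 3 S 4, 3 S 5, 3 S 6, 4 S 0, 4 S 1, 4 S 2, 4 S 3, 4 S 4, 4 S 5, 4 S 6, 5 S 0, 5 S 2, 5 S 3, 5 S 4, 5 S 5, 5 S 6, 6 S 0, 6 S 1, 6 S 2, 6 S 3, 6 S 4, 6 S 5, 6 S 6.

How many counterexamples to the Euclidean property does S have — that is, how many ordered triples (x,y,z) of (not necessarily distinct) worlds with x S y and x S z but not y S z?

Enumerating: (0,5,1), (1,5,1), (2,5,1), (3,5,1), (4,5,1), (6,5,1).

6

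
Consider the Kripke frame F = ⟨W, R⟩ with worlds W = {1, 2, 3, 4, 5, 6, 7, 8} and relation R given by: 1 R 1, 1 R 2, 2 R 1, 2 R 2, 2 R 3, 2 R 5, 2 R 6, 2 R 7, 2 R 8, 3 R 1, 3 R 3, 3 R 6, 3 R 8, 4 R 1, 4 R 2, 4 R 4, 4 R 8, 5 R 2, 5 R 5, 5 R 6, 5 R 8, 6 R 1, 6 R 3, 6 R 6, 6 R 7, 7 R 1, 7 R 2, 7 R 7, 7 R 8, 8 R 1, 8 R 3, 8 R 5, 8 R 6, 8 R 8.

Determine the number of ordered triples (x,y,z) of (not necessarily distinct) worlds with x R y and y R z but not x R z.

Enumerating: (1,2,3), (1,2,5), (1,2,6), (1,2,7), (1,2,8), (3,1,2), (3,6,7), (3,8,5), (4,2,3), (4,2,5), (4,2,6), (4,2,7), … and 24 more.
Total: 36.

36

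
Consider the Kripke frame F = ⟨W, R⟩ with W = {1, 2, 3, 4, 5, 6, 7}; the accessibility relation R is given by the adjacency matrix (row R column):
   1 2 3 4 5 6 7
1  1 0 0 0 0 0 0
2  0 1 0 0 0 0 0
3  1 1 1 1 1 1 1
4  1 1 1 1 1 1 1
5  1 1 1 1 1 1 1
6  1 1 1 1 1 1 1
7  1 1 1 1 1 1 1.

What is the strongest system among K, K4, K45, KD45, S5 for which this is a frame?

K4

Transitive (axiom 4): yes — every two-step R-path is closed by a direct edge.
Euclidean (axiom 5): no — 3 R 1 and 3 R 2, but not 1 R 2.
Serial (axiom D): yes — every world has a successor (e.g. 1 R 1).
Reflexive (axiom T): yes — every world is R-related to itself.
So F validates K, K4; K45 would additionally require R to be Euclidean. The strongest is K4.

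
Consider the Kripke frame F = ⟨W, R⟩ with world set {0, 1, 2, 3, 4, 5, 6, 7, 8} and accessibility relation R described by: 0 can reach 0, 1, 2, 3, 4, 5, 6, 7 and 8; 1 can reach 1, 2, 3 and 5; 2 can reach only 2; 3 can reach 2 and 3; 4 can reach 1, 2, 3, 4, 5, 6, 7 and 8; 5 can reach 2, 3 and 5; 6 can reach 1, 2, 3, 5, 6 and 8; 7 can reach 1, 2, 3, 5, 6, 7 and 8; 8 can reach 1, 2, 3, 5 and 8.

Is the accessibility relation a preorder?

Yes

Reflexive: yes — every world is R-related to itself.
Transitive: yes — every two-step R-path is closed by a direct edge.
So R is a preorder.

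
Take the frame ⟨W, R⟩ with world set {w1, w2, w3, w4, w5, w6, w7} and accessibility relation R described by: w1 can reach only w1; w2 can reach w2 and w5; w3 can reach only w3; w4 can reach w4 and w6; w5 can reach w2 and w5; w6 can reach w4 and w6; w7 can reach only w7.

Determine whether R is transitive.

Yes

Transitive: yes — every two-step R-path is closed by a direct edge.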